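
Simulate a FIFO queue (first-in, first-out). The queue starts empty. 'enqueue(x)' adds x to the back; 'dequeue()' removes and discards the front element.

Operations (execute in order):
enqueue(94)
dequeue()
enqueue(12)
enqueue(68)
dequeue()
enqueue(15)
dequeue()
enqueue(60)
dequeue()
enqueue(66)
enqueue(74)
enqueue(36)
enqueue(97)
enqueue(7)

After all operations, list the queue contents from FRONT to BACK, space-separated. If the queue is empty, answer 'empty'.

enqueue(94): [94]
dequeue(): []
enqueue(12): [12]
enqueue(68): [12, 68]
dequeue(): [68]
enqueue(15): [68, 15]
dequeue(): [15]
enqueue(60): [15, 60]
dequeue(): [60]
enqueue(66): [60, 66]
enqueue(74): [60, 66, 74]
enqueue(36): [60, 66, 74, 36]
enqueue(97): [60, 66, 74, 36, 97]
enqueue(7): [60, 66, 74, 36, 97, 7]

Answer: 60 66 74 36 97 7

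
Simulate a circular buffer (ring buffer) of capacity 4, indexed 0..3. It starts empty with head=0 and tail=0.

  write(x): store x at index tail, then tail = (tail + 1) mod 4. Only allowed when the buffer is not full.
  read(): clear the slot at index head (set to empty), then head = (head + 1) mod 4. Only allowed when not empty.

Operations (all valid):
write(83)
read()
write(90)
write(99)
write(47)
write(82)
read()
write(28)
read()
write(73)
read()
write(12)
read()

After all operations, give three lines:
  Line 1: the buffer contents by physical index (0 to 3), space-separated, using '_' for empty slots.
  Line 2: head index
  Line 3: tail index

write(83): buf=[83 _ _ _], head=0, tail=1, size=1
read(): buf=[_ _ _ _], head=1, tail=1, size=0
write(90): buf=[_ 90 _ _], head=1, tail=2, size=1
write(99): buf=[_ 90 99 _], head=1, tail=3, size=2
write(47): buf=[_ 90 99 47], head=1, tail=0, size=3
write(82): buf=[82 90 99 47], head=1, tail=1, size=4
read(): buf=[82 _ 99 47], head=2, tail=1, size=3
write(28): buf=[82 28 99 47], head=2, tail=2, size=4
read(): buf=[82 28 _ 47], head=3, tail=2, size=3
write(73): buf=[82 28 73 47], head=3, tail=3, size=4
read(): buf=[82 28 73 _], head=0, tail=3, size=3
write(12): buf=[82 28 73 12], head=0, tail=0, size=4
read(): buf=[_ 28 73 12], head=1, tail=0, size=3

Answer: _ 28 73 12
1
0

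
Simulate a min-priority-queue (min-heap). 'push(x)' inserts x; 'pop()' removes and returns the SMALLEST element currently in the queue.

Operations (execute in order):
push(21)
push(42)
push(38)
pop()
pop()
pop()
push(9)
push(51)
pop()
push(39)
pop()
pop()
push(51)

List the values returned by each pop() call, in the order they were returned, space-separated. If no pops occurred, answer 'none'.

push(21): heap contents = [21]
push(42): heap contents = [21, 42]
push(38): heap contents = [21, 38, 42]
pop() → 21: heap contents = [38, 42]
pop() → 38: heap contents = [42]
pop() → 42: heap contents = []
push(9): heap contents = [9]
push(51): heap contents = [9, 51]
pop() → 9: heap contents = [51]
push(39): heap contents = [39, 51]
pop() → 39: heap contents = [51]
pop() → 51: heap contents = []
push(51): heap contents = [51]

Answer: 21 38 42 9 39 51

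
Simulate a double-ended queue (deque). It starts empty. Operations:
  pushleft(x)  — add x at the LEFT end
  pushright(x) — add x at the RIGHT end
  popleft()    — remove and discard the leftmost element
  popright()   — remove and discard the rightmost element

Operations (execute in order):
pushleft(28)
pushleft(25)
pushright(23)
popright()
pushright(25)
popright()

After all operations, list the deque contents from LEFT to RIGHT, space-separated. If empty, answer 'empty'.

pushleft(28): [28]
pushleft(25): [25, 28]
pushright(23): [25, 28, 23]
popright(): [25, 28]
pushright(25): [25, 28, 25]
popright(): [25, 28]

Answer: 25 28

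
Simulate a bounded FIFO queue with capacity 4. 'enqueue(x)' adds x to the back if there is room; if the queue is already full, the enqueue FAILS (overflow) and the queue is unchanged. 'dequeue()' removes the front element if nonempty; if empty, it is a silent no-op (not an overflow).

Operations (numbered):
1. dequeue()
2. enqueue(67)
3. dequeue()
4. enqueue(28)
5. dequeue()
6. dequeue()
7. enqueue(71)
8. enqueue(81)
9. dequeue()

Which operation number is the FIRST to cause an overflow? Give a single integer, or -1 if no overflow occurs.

1. dequeue(): empty, no-op, size=0
2. enqueue(67): size=1
3. dequeue(): size=0
4. enqueue(28): size=1
5. dequeue(): size=0
6. dequeue(): empty, no-op, size=0
7. enqueue(71): size=1
8. enqueue(81): size=2
9. dequeue(): size=1

Answer: -1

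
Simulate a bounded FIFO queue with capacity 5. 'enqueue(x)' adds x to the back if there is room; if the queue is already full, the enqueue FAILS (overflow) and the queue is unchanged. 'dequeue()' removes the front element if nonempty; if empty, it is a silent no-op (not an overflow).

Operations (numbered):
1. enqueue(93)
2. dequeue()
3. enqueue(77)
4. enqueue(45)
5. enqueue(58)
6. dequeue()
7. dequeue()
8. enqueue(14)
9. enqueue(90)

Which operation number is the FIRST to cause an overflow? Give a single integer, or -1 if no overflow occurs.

Answer: -1

Derivation:
1. enqueue(93): size=1
2. dequeue(): size=0
3. enqueue(77): size=1
4. enqueue(45): size=2
5. enqueue(58): size=3
6. dequeue(): size=2
7. dequeue(): size=1
8. enqueue(14): size=2
9. enqueue(90): size=3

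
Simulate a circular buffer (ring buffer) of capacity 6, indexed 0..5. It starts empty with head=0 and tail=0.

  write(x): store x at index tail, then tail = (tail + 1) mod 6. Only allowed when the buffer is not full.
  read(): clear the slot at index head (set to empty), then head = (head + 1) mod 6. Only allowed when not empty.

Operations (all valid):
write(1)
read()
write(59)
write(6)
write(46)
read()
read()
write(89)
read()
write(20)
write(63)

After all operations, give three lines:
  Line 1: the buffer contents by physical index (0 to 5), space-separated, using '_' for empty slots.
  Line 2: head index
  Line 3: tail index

write(1): buf=[1 _ _ _ _ _], head=0, tail=1, size=1
read(): buf=[_ _ _ _ _ _], head=1, tail=1, size=0
write(59): buf=[_ 59 _ _ _ _], head=1, tail=2, size=1
write(6): buf=[_ 59 6 _ _ _], head=1, tail=3, size=2
write(46): buf=[_ 59 6 46 _ _], head=1, tail=4, size=3
read(): buf=[_ _ 6 46 _ _], head=2, tail=4, size=2
read(): buf=[_ _ _ 46 _ _], head=3, tail=4, size=1
write(89): buf=[_ _ _ 46 89 _], head=3, tail=5, size=2
read(): buf=[_ _ _ _ 89 _], head=4, tail=5, size=1
write(20): buf=[_ _ _ _ 89 20], head=4, tail=0, size=2
write(63): buf=[63 _ _ _ 89 20], head=4, tail=1, size=3

Answer: 63 _ _ _ 89 20
4
1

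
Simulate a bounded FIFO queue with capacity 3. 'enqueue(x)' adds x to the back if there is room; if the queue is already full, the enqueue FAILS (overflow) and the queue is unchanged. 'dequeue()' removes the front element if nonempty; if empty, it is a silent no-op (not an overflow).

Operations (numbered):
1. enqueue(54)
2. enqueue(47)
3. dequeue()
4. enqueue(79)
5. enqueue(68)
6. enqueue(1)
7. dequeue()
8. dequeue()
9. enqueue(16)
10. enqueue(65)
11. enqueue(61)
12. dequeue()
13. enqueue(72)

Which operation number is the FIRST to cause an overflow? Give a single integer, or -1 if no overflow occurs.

1. enqueue(54): size=1
2. enqueue(47): size=2
3. dequeue(): size=1
4. enqueue(79): size=2
5. enqueue(68): size=3
6. enqueue(1): size=3=cap → OVERFLOW (fail)
7. dequeue(): size=2
8. dequeue(): size=1
9. enqueue(16): size=2
10. enqueue(65): size=3
11. enqueue(61): size=3=cap → OVERFLOW (fail)
12. dequeue(): size=2
13. enqueue(72): size=3

Answer: 6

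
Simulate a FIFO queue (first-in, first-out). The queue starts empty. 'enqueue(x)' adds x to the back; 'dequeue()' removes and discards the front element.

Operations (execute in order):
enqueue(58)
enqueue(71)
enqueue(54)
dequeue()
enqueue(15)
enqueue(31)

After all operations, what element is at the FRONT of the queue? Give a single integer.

Answer: 71

Derivation:
enqueue(58): queue = [58]
enqueue(71): queue = [58, 71]
enqueue(54): queue = [58, 71, 54]
dequeue(): queue = [71, 54]
enqueue(15): queue = [71, 54, 15]
enqueue(31): queue = [71, 54, 15, 31]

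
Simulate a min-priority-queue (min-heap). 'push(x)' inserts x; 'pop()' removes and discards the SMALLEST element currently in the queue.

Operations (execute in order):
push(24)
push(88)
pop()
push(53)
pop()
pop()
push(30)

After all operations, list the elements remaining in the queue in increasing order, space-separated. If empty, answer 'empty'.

push(24): heap contents = [24]
push(88): heap contents = [24, 88]
pop() → 24: heap contents = [88]
push(53): heap contents = [53, 88]
pop() → 53: heap contents = [88]
pop() → 88: heap contents = []
push(30): heap contents = [30]

Answer: 30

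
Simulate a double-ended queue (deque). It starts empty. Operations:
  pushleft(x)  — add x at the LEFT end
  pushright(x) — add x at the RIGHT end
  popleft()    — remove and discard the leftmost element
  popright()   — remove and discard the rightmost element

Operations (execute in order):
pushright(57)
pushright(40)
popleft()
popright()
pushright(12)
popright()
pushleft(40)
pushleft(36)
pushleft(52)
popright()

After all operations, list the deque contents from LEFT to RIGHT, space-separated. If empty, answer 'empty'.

pushright(57): [57]
pushright(40): [57, 40]
popleft(): [40]
popright(): []
pushright(12): [12]
popright(): []
pushleft(40): [40]
pushleft(36): [36, 40]
pushleft(52): [52, 36, 40]
popright(): [52, 36]

Answer: 52 36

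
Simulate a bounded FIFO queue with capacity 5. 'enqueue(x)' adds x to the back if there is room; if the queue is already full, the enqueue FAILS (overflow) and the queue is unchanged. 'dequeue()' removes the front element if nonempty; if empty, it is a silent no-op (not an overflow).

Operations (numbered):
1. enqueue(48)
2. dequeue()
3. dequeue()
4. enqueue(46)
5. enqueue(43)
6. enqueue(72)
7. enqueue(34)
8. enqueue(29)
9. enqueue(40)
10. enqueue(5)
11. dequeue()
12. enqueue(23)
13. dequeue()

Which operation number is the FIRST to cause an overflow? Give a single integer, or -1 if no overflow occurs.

1. enqueue(48): size=1
2. dequeue(): size=0
3. dequeue(): empty, no-op, size=0
4. enqueue(46): size=1
5. enqueue(43): size=2
6. enqueue(72): size=3
7. enqueue(34): size=4
8. enqueue(29): size=5
9. enqueue(40): size=5=cap → OVERFLOW (fail)
10. enqueue(5): size=5=cap → OVERFLOW (fail)
11. dequeue(): size=4
12. enqueue(23): size=5
13. dequeue(): size=4

Answer: 9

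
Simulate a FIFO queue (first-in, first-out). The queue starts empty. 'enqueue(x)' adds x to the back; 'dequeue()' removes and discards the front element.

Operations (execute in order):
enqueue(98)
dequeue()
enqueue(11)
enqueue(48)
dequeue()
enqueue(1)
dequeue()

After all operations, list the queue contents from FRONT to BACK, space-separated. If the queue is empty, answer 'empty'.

Answer: 1

Derivation:
enqueue(98): [98]
dequeue(): []
enqueue(11): [11]
enqueue(48): [11, 48]
dequeue(): [48]
enqueue(1): [48, 1]
dequeue(): [1]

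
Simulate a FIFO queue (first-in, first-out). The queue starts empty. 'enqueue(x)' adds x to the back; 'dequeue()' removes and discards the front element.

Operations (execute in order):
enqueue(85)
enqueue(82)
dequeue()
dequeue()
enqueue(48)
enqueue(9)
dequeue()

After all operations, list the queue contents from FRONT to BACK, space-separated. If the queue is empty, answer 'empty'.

Answer: 9

Derivation:
enqueue(85): [85]
enqueue(82): [85, 82]
dequeue(): [82]
dequeue(): []
enqueue(48): [48]
enqueue(9): [48, 9]
dequeue(): [9]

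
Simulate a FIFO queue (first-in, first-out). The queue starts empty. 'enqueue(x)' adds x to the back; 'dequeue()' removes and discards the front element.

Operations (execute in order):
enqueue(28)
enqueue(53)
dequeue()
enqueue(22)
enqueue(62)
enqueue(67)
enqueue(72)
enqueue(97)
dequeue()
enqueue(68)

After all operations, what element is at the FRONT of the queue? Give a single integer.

Answer: 22

Derivation:
enqueue(28): queue = [28]
enqueue(53): queue = [28, 53]
dequeue(): queue = [53]
enqueue(22): queue = [53, 22]
enqueue(62): queue = [53, 22, 62]
enqueue(67): queue = [53, 22, 62, 67]
enqueue(72): queue = [53, 22, 62, 67, 72]
enqueue(97): queue = [53, 22, 62, 67, 72, 97]
dequeue(): queue = [22, 62, 67, 72, 97]
enqueue(68): queue = [22, 62, 67, 72, 97, 68]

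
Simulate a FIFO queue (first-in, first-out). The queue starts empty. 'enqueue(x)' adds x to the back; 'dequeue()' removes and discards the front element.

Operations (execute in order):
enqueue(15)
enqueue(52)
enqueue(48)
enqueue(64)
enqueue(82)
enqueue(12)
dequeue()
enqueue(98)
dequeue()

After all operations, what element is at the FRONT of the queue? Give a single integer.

Answer: 48

Derivation:
enqueue(15): queue = [15]
enqueue(52): queue = [15, 52]
enqueue(48): queue = [15, 52, 48]
enqueue(64): queue = [15, 52, 48, 64]
enqueue(82): queue = [15, 52, 48, 64, 82]
enqueue(12): queue = [15, 52, 48, 64, 82, 12]
dequeue(): queue = [52, 48, 64, 82, 12]
enqueue(98): queue = [52, 48, 64, 82, 12, 98]
dequeue(): queue = [48, 64, 82, 12, 98]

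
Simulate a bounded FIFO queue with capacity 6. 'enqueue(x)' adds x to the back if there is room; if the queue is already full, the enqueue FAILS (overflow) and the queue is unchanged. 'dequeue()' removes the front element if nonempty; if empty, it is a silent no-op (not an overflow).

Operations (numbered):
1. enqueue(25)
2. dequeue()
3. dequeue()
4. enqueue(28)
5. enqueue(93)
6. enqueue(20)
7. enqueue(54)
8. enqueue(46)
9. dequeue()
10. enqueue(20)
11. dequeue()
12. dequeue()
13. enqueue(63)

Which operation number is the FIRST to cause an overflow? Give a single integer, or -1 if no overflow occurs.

1. enqueue(25): size=1
2. dequeue(): size=0
3. dequeue(): empty, no-op, size=0
4. enqueue(28): size=1
5. enqueue(93): size=2
6. enqueue(20): size=3
7. enqueue(54): size=4
8. enqueue(46): size=5
9. dequeue(): size=4
10. enqueue(20): size=5
11. dequeue(): size=4
12. dequeue(): size=3
13. enqueue(63): size=4

Answer: -1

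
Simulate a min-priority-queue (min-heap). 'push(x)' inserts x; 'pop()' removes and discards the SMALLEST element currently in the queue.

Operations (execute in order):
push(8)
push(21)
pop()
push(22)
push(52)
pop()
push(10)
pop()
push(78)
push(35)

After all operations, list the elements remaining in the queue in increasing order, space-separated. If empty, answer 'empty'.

Answer: 22 35 52 78

Derivation:
push(8): heap contents = [8]
push(21): heap contents = [8, 21]
pop() → 8: heap contents = [21]
push(22): heap contents = [21, 22]
push(52): heap contents = [21, 22, 52]
pop() → 21: heap contents = [22, 52]
push(10): heap contents = [10, 22, 52]
pop() → 10: heap contents = [22, 52]
push(78): heap contents = [22, 52, 78]
push(35): heap contents = [22, 35, 52, 78]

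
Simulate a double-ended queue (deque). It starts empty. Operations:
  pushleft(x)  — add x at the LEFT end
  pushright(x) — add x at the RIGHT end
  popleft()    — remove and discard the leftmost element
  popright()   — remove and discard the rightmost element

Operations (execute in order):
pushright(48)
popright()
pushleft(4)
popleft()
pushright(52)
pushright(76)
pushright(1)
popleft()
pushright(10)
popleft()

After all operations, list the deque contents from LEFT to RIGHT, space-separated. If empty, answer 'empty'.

pushright(48): [48]
popright(): []
pushleft(4): [4]
popleft(): []
pushright(52): [52]
pushright(76): [52, 76]
pushright(1): [52, 76, 1]
popleft(): [76, 1]
pushright(10): [76, 1, 10]
popleft(): [1, 10]

Answer: 1 10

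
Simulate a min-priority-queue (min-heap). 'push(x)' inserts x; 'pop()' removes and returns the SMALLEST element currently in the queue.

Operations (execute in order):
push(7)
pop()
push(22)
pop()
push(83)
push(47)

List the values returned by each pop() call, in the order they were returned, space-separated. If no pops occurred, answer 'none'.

push(7): heap contents = [7]
pop() → 7: heap contents = []
push(22): heap contents = [22]
pop() → 22: heap contents = []
push(83): heap contents = [83]
push(47): heap contents = [47, 83]

Answer: 7 22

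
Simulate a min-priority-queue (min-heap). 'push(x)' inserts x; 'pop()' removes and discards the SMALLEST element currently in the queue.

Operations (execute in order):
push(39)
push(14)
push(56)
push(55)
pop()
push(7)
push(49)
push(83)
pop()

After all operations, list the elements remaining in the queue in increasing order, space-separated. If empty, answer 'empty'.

push(39): heap contents = [39]
push(14): heap contents = [14, 39]
push(56): heap contents = [14, 39, 56]
push(55): heap contents = [14, 39, 55, 56]
pop() → 14: heap contents = [39, 55, 56]
push(7): heap contents = [7, 39, 55, 56]
push(49): heap contents = [7, 39, 49, 55, 56]
push(83): heap contents = [7, 39, 49, 55, 56, 83]
pop() → 7: heap contents = [39, 49, 55, 56, 83]

Answer: 39 49 55 56 83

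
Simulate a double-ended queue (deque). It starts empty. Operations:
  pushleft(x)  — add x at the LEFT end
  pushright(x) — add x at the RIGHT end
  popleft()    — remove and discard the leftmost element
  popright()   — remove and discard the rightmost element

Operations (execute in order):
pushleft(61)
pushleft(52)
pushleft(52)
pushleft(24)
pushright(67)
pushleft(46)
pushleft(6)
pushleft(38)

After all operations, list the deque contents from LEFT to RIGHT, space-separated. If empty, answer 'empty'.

Answer: 38 6 46 24 52 52 61 67

Derivation:
pushleft(61): [61]
pushleft(52): [52, 61]
pushleft(52): [52, 52, 61]
pushleft(24): [24, 52, 52, 61]
pushright(67): [24, 52, 52, 61, 67]
pushleft(46): [46, 24, 52, 52, 61, 67]
pushleft(6): [6, 46, 24, 52, 52, 61, 67]
pushleft(38): [38, 6, 46, 24, 52, 52, 61, 67]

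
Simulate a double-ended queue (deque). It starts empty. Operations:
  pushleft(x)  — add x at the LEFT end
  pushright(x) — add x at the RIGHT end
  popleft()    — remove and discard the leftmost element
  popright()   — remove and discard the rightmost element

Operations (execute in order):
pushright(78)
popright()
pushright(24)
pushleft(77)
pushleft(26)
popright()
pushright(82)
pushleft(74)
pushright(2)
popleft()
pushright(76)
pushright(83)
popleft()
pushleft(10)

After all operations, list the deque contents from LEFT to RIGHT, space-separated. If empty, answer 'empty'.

Answer: 10 77 82 2 76 83

Derivation:
pushright(78): [78]
popright(): []
pushright(24): [24]
pushleft(77): [77, 24]
pushleft(26): [26, 77, 24]
popright(): [26, 77]
pushright(82): [26, 77, 82]
pushleft(74): [74, 26, 77, 82]
pushright(2): [74, 26, 77, 82, 2]
popleft(): [26, 77, 82, 2]
pushright(76): [26, 77, 82, 2, 76]
pushright(83): [26, 77, 82, 2, 76, 83]
popleft(): [77, 82, 2, 76, 83]
pushleft(10): [10, 77, 82, 2, 76, 83]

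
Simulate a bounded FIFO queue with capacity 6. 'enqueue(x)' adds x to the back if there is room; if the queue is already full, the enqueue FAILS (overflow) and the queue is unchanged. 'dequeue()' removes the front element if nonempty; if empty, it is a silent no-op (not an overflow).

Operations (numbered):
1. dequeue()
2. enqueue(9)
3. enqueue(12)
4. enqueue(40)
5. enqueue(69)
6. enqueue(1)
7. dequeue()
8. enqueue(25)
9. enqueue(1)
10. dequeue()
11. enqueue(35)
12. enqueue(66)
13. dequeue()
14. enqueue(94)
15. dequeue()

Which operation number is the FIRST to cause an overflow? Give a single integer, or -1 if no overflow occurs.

1. dequeue(): empty, no-op, size=0
2. enqueue(9): size=1
3. enqueue(12): size=2
4. enqueue(40): size=3
5. enqueue(69): size=4
6. enqueue(1): size=5
7. dequeue(): size=4
8. enqueue(25): size=5
9. enqueue(1): size=6
10. dequeue(): size=5
11. enqueue(35): size=6
12. enqueue(66): size=6=cap → OVERFLOW (fail)
13. dequeue(): size=5
14. enqueue(94): size=6
15. dequeue(): size=5

Answer: 12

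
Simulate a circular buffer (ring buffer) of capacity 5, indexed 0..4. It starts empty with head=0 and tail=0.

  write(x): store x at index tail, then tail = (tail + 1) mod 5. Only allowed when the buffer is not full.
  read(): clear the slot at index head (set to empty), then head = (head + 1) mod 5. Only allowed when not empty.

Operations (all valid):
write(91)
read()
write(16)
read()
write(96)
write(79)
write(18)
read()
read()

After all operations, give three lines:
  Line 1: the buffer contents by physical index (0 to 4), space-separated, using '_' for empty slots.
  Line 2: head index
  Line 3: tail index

Answer: _ _ _ _ 18
4
0

Derivation:
write(91): buf=[91 _ _ _ _], head=0, tail=1, size=1
read(): buf=[_ _ _ _ _], head=1, tail=1, size=0
write(16): buf=[_ 16 _ _ _], head=1, tail=2, size=1
read(): buf=[_ _ _ _ _], head=2, tail=2, size=0
write(96): buf=[_ _ 96 _ _], head=2, tail=3, size=1
write(79): buf=[_ _ 96 79 _], head=2, tail=4, size=2
write(18): buf=[_ _ 96 79 18], head=2, tail=0, size=3
read(): buf=[_ _ _ 79 18], head=3, tail=0, size=2
read(): buf=[_ _ _ _ 18], head=4, tail=0, size=1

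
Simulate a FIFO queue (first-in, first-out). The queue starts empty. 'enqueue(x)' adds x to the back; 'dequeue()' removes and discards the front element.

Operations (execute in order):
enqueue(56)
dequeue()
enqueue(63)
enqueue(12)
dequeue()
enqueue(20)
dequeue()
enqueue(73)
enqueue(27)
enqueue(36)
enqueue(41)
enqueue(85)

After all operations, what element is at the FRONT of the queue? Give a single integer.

enqueue(56): queue = [56]
dequeue(): queue = []
enqueue(63): queue = [63]
enqueue(12): queue = [63, 12]
dequeue(): queue = [12]
enqueue(20): queue = [12, 20]
dequeue(): queue = [20]
enqueue(73): queue = [20, 73]
enqueue(27): queue = [20, 73, 27]
enqueue(36): queue = [20, 73, 27, 36]
enqueue(41): queue = [20, 73, 27, 36, 41]
enqueue(85): queue = [20, 73, 27, 36, 41, 85]

Answer: 20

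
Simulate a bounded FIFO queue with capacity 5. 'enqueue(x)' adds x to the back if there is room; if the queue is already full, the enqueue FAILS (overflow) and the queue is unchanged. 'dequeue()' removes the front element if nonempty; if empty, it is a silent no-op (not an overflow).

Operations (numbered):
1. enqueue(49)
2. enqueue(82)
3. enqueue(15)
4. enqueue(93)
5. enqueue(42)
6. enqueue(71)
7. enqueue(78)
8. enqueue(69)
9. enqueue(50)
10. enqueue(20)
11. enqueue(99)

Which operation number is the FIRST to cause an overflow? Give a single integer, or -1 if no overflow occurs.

1. enqueue(49): size=1
2. enqueue(82): size=2
3. enqueue(15): size=3
4. enqueue(93): size=4
5. enqueue(42): size=5
6. enqueue(71): size=5=cap → OVERFLOW (fail)
7. enqueue(78): size=5=cap → OVERFLOW (fail)
8. enqueue(69): size=5=cap → OVERFLOW (fail)
9. enqueue(50): size=5=cap → OVERFLOW (fail)
10. enqueue(20): size=5=cap → OVERFLOW (fail)
11. enqueue(99): size=5=cap → OVERFLOW (fail)

Answer: 6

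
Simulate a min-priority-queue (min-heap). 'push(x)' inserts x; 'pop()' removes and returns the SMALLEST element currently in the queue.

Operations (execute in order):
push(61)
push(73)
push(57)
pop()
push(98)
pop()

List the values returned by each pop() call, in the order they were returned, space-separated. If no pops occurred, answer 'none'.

Answer: 57 61

Derivation:
push(61): heap contents = [61]
push(73): heap contents = [61, 73]
push(57): heap contents = [57, 61, 73]
pop() → 57: heap contents = [61, 73]
push(98): heap contents = [61, 73, 98]
pop() → 61: heap contents = [73, 98]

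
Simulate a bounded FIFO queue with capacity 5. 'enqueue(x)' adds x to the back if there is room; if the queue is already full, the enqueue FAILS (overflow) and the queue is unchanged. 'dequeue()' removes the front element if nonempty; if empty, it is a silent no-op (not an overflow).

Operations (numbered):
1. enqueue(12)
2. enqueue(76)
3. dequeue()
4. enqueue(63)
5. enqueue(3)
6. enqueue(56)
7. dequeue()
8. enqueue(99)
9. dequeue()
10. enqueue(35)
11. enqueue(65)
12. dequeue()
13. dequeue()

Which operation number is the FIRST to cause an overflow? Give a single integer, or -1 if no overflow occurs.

1. enqueue(12): size=1
2. enqueue(76): size=2
3. dequeue(): size=1
4. enqueue(63): size=2
5. enqueue(3): size=3
6. enqueue(56): size=4
7. dequeue(): size=3
8. enqueue(99): size=4
9. dequeue(): size=3
10. enqueue(35): size=4
11. enqueue(65): size=5
12. dequeue(): size=4
13. dequeue(): size=3

Answer: -1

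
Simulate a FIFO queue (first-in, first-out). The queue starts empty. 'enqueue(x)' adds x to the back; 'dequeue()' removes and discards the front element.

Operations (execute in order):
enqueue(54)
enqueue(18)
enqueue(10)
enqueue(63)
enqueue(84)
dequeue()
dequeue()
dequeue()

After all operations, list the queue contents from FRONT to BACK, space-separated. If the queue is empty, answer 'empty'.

enqueue(54): [54]
enqueue(18): [54, 18]
enqueue(10): [54, 18, 10]
enqueue(63): [54, 18, 10, 63]
enqueue(84): [54, 18, 10, 63, 84]
dequeue(): [18, 10, 63, 84]
dequeue(): [10, 63, 84]
dequeue(): [63, 84]

Answer: 63 84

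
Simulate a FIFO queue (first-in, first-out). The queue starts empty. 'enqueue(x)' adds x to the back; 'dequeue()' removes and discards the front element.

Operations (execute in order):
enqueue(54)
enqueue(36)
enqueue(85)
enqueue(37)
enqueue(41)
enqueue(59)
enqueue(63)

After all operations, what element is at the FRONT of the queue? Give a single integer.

Answer: 54

Derivation:
enqueue(54): queue = [54]
enqueue(36): queue = [54, 36]
enqueue(85): queue = [54, 36, 85]
enqueue(37): queue = [54, 36, 85, 37]
enqueue(41): queue = [54, 36, 85, 37, 41]
enqueue(59): queue = [54, 36, 85, 37, 41, 59]
enqueue(63): queue = [54, 36, 85, 37, 41, 59, 63]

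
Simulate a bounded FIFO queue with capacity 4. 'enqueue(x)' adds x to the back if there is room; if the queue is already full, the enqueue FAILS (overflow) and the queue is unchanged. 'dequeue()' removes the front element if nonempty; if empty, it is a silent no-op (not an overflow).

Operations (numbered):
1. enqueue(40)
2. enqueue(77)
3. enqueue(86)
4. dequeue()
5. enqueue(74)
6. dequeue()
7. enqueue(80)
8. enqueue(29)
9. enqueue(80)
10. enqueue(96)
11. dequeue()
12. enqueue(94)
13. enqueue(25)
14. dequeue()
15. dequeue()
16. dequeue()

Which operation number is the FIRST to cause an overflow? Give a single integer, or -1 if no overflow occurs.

Answer: 9

Derivation:
1. enqueue(40): size=1
2. enqueue(77): size=2
3. enqueue(86): size=3
4. dequeue(): size=2
5. enqueue(74): size=3
6. dequeue(): size=2
7. enqueue(80): size=3
8. enqueue(29): size=4
9. enqueue(80): size=4=cap → OVERFLOW (fail)
10. enqueue(96): size=4=cap → OVERFLOW (fail)
11. dequeue(): size=3
12. enqueue(94): size=4
13. enqueue(25): size=4=cap → OVERFLOW (fail)
14. dequeue(): size=3
15. dequeue(): size=2
16. dequeue(): size=1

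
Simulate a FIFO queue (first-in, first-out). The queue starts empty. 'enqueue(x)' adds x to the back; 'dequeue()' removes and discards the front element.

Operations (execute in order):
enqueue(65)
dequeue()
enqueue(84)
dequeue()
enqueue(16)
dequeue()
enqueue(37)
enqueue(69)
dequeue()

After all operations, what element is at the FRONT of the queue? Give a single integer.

Answer: 69

Derivation:
enqueue(65): queue = [65]
dequeue(): queue = []
enqueue(84): queue = [84]
dequeue(): queue = []
enqueue(16): queue = [16]
dequeue(): queue = []
enqueue(37): queue = [37]
enqueue(69): queue = [37, 69]
dequeue(): queue = [69]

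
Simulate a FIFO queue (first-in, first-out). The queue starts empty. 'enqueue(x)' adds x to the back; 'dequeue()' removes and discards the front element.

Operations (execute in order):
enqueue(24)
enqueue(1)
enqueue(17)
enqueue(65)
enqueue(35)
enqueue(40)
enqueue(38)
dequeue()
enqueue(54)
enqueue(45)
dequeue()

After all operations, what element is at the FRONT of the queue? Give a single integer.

Answer: 17

Derivation:
enqueue(24): queue = [24]
enqueue(1): queue = [24, 1]
enqueue(17): queue = [24, 1, 17]
enqueue(65): queue = [24, 1, 17, 65]
enqueue(35): queue = [24, 1, 17, 65, 35]
enqueue(40): queue = [24, 1, 17, 65, 35, 40]
enqueue(38): queue = [24, 1, 17, 65, 35, 40, 38]
dequeue(): queue = [1, 17, 65, 35, 40, 38]
enqueue(54): queue = [1, 17, 65, 35, 40, 38, 54]
enqueue(45): queue = [1, 17, 65, 35, 40, 38, 54, 45]
dequeue(): queue = [17, 65, 35, 40, 38, 54, 45]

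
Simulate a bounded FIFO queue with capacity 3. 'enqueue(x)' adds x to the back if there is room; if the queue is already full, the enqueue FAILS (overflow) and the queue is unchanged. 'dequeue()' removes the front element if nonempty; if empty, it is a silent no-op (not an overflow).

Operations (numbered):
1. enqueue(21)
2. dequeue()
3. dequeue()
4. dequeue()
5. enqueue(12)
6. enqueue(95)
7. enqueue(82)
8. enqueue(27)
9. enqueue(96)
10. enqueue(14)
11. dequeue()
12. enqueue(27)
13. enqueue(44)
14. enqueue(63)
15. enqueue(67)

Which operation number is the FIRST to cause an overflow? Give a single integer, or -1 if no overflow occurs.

Answer: 8

Derivation:
1. enqueue(21): size=1
2. dequeue(): size=0
3. dequeue(): empty, no-op, size=0
4. dequeue(): empty, no-op, size=0
5. enqueue(12): size=1
6. enqueue(95): size=2
7. enqueue(82): size=3
8. enqueue(27): size=3=cap → OVERFLOW (fail)
9. enqueue(96): size=3=cap → OVERFLOW (fail)
10. enqueue(14): size=3=cap → OVERFLOW (fail)
11. dequeue(): size=2
12. enqueue(27): size=3
13. enqueue(44): size=3=cap → OVERFLOW (fail)
14. enqueue(63): size=3=cap → OVERFLOW (fail)
15. enqueue(67): size=3=cap → OVERFLOW (fail)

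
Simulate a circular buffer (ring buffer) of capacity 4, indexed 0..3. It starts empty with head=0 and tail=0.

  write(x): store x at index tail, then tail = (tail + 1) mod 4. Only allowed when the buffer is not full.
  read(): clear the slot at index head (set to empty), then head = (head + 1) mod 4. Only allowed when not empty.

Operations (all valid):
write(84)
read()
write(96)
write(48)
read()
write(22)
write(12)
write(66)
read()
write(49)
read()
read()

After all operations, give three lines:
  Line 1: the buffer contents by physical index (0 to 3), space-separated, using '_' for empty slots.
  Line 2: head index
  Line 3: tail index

write(84): buf=[84 _ _ _], head=0, tail=1, size=1
read(): buf=[_ _ _ _], head=1, tail=1, size=0
write(96): buf=[_ 96 _ _], head=1, tail=2, size=1
write(48): buf=[_ 96 48 _], head=1, tail=3, size=2
read(): buf=[_ _ 48 _], head=2, tail=3, size=1
write(22): buf=[_ _ 48 22], head=2, tail=0, size=2
write(12): buf=[12 _ 48 22], head=2, tail=1, size=3
write(66): buf=[12 66 48 22], head=2, tail=2, size=4
read(): buf=[12 66 _ 22], head=3, tail=2, size=3
write(49): buf=[12 66 49 22], head=3, tail=3, size=4
read(): buf=[12 66 49 _], head=0, tail=3, size=3
read(): buf=[_ 66 49 _], head=1, tail=3, size=2

Answer: _ 66 49 _
1
3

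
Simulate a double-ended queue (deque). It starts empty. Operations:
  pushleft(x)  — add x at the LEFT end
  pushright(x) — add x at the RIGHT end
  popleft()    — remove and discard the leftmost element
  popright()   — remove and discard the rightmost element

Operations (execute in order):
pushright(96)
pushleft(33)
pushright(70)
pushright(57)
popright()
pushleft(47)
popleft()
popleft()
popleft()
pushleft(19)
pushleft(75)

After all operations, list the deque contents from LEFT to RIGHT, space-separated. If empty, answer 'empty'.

pushright(96): [96]
pushleft(33): [33, 96]
pushright(70): [33, 96, 70]
pushright(57): [33, 96, 70, 57]
popright(): [33, 96, 70]
pushleft(47): [47, 33, 96, 70]
popleft(): [33, 96, 70]
popleft(): [96, 70]
popleft(): [70]
pushleft(19): [19, 70]
pushleft(75): [75, 19, 70]

Answer: 75 19 70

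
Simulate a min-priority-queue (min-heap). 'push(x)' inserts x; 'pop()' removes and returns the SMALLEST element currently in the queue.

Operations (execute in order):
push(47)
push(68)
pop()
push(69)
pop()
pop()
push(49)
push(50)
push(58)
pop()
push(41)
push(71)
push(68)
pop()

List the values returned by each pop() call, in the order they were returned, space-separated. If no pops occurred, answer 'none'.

Answer: 47 68 69 49 41

Derivation:
push(47): heap contents = [47]
push(68): heap contents = [47, 68]
pop() → 47: heap contents = [68]
push(69): heap contents = [68, 69]
pop() → 68: heap contents = [69]
pop() → 69: heap contents = []
push(49): heap contents = [49]
push(50): heap contents = [49, 50]
push(58): heap contents = [49, 50, 58]
pop() → 49: heap contents = [50, 58]
push(41): heap contents = [41, 50, 58]
push(71): heap contents = [41, 50, 58, 71]
push(68): heap contents = [41, 50, 58, 68, 71]
pop() → 41: heap contents = [50, 58, 68, 71]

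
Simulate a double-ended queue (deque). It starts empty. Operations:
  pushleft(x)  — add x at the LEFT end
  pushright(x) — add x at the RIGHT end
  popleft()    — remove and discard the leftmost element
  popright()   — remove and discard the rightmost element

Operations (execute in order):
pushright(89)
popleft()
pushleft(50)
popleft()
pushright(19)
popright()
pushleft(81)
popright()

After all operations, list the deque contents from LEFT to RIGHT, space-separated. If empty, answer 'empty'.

Answer: empty

Derivation:
pushright(89): [89]
popleft(): []
pushleft(50): [50]
popleft(): []
pushright(19): [19]
popright(): []
pushleft(81): [81]
popright(): []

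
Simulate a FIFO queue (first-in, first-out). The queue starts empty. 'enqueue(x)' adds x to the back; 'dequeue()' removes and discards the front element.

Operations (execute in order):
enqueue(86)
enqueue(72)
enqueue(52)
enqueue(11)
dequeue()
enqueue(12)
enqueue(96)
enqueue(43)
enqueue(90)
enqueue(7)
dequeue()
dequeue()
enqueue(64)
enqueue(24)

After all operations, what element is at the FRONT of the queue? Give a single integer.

Answer: 11

Derivation:
enqueue(86): queue = [86]
enqueue(72): queue = [86, 72]
enqueue(52): queue = [86, 72, 52]
enqueue(11): queue = [86, 72, 52, 11]
dequeue(): queue = [72, 52, 11]
enqueue(12): queue = [72, 52, 11, 12]
enqueue(96): queue = [72, 52, 11, 12, 96]
enqueue(43): queue = [72, 52, 11, 12, 96, 43]
enqueue(90): queue = [72, 52, 11, 12, 96, 43, 90]
enqueue(7): queue = [72, 52, 11, 12, 96, 43, 90, 7]
dequeue(): queue = [52, 11, 12, 96, 43, 90, 7]
dequeue(): queue = [11, 12, 96, 43, 90, 7]
enqueue(64): queue = [11, 12, 96, 43, 90, 7, 64]
enqueue(24): queue = [11, 12, 96, 43, 90, 7, 64, 24]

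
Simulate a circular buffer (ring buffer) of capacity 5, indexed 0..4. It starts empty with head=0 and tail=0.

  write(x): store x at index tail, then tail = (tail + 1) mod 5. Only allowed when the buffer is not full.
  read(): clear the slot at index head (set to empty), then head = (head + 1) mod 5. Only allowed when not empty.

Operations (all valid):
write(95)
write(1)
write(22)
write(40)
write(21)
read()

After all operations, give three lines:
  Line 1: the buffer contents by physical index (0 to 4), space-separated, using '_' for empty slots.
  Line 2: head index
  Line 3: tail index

write(95): buf=[95 _ _ _ _], head=0, tail=1, size=1
write(1): buf=[95 1 _ _ _], head=0, tail=2, size=2
write(22): buf=[95 1 22 _ _], head=0, tail=3, size=3
write(40): buf=[95 1 22 40 _], head=0, tail=4, size=4
write(21): buf=[95 1 22 40 21], head=0, tail=0, size=5
read(): buf=[_ 1 22 40 21], head=1, tail=0, size=4

Answer: _ 1 22 40 21
1
0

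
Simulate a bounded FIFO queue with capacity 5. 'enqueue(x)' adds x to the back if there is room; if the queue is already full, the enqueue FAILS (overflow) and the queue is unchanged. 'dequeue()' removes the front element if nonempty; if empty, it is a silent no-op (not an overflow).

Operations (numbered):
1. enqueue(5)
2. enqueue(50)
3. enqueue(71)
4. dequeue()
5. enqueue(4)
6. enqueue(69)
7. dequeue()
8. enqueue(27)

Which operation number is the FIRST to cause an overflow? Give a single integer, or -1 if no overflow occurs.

Answer: -1

Derivation:
1. enqueue(5): size=1
2. enqueue(50): size=2
3. enqueue(71): size=3
4. dequeue(): size=2
5. enqueue(4): size=3
6. enqueue(69): size=4
7. dequeue(): size=3
8. enqueue(27): size=4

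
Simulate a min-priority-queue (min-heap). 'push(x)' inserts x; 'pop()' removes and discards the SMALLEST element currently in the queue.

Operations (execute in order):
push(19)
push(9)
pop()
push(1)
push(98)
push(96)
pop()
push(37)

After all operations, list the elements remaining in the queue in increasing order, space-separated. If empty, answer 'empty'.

push(19): heap contents = [19]
push(9): heap contents = [9, 19]
pop() → 9: heap contents = [19]
push(1): heap contents = [1, 19]
push(98): heap contents = [1, 19, 98]
push(96): heap contents = [1, 19, 96, 98]
pop() → 1: heap contents = [19, 96, 98]
push(37): heap contents = [19, 37, 96, 98]

Answer: 19 37 96 98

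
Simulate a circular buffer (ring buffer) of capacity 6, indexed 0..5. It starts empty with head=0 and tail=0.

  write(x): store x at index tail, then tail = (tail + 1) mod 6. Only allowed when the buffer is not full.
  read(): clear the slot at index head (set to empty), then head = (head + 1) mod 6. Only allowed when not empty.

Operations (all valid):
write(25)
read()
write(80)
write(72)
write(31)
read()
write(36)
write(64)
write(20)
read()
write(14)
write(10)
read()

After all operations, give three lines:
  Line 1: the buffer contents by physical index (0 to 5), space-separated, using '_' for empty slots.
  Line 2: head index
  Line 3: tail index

Answer: 20 14 10 _ 36 64
4
3

Derivation:
write(25): buf=[25 _ _ _ _ _], head=0, tail=1, size=1
read(): buf=[_ _ _ _ _ _], head=1, tail=1, size=0
write(80): buf=[_ 80 _ _ _ _], head=1, tail=2, size=1
write(72): buf=[_ 80 72 _ _ _], head=1, tail=3, size=2
write(31): buf=[_ 80 72 31 _ _], head=1, tail=4, size=3
read(): buf=[_ _ 72 31 _ _], head=2, tail=4, size=2
write(36): buf=[_ _ 72 31 36 _], head=2, tail=5, size=3
write(64): buf=[_ _ 72 31 36 64], head=2, tail=0, size=4
write(20): buf=[20 _ 72 31 36 64], head=2, tail=1, size=5
read(): buf=[20 _ _ 31 36 64], head=3, tail=1, size=4
write(14): buf=[20 14 _ 31 36 64], head=3, tail=2, size=5
write(10): buf=[20 14 10 31 36 64], head=3, tail=3, size=6
read(): buf=[20 14 10 _ 36 64], head=4, tail=3, size=5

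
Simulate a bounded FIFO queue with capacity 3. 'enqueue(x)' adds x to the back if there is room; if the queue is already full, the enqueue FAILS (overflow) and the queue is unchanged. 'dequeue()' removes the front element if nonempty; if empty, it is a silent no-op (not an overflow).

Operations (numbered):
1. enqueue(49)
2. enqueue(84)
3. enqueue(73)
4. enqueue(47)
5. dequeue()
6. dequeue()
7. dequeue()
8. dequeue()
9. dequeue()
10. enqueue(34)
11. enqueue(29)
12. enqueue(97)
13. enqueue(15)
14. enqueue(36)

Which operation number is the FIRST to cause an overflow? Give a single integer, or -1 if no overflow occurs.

1. enqueue(49): size=1
2. enqueue(84): size=2
3. enqueue(73): size=3
4. enqueue(47): size=3=cap → OVERFLOW (fail)
5. dequeue(): size=2
6. dequeue(): size=1
7. dequeue(): size=0
8. dequeue(): empty, no-op, size=0
9. dequeue(): empty, no-op, size=0
10. enqueue(34): size=1
11. enqueue(29): size=2
12. enqueue(97): size=3
13. enqueue(15): size=3=cap → OVERFLOW (fail)
14. enqueue(36): size=3=cap → OVERFLOW (fail)

Answer: 4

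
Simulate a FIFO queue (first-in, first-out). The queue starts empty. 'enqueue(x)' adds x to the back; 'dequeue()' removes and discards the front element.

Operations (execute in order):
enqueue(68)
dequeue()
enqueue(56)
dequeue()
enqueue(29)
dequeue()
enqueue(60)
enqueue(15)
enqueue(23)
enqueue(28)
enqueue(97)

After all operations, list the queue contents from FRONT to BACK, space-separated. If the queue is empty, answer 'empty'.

enqueue(68): [68]
dequeue(): []
enqueue(56): [56]
dequeue(): []
enqueue(29): [29]
dequeue(): []
enqueue(60): [60]
enqueue(15): [60, 15]
enqueue(23): [60, 15, 23]
enqueue(28): [60, 15, 23, 28]
enqueue(97): [60, 15, 23, 28, 97]

Answer: 60 15 23 28 97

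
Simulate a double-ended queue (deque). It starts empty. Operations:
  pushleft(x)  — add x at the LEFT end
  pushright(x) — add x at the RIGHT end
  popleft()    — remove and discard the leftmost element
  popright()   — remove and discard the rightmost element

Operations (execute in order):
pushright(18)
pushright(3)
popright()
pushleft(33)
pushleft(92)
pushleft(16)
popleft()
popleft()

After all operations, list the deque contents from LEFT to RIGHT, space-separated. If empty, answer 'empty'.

pushright(18): [18]
pushright(3): [18, 3]
popright(): [18]
pushleft(33): [33, 18]
pushleft(92): [92, 33, 18]
pushleft(16): [16, 92, 33, 18]
popleft(): [92, 33, 18]
popleft(): [33, 18]

Answer: 33 18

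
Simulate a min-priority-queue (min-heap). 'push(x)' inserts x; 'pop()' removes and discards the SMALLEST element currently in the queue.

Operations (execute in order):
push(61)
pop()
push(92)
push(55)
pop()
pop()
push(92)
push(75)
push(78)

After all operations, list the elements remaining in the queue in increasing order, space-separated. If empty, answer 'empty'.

Answer: 75 78 92

Derivation:
push(61): heap contents = [61]
pop() → 61: heap contents = []
push(92): heap contents = [92]
push(55): heap contents = [55, 92]
pop() → 55: heap contents = [92]
pop() → 92: heap contents = []
push(92): heap contents = [92]
push(75): heap contents = [75, 92]
push(78): heap contents = [75, 78, 92]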